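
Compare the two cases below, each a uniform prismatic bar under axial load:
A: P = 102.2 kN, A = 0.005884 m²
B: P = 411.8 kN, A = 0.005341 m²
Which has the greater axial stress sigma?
Model: a uniform prismatic bar under axial load, so sigma = P / A (SI units).
  A: sigma = 102200 / 0.005884 = 1.737 × 10⁷ Pa = 17.37 MPa
  B: sigma = 411800 / 0.005341 = 7.71 × 10⁷ Pa = 77.1 MPa
77.1 MPa > 17.37 MPa, so B is larger.
Final answer: B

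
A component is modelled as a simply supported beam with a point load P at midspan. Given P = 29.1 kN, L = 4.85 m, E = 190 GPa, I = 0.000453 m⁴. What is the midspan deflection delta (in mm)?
Model: a simply supported beam with a point load P at midspan, so delta = (P·L^3) / (48·E·I).
Convert to SI units:
  P = 29.1 kN = 29100 N
  E = 190 GPa = 1.9 × 10¹¹ Pa
Substitute:
  delta = (29100 × 4.85^3) / (48 × (1.9 × 10¹¹) × 0.000453)
  delta = 0.0008036 m
Convert: delta = 0.0008036 m = 0.8036 mm
Final answer: delta = 0.8036 mm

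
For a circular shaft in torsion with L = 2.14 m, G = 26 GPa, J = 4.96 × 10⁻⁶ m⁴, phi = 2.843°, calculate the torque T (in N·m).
Model: a circular shaft in torsion, so phi = (T·L) / (G·J).
Solve for T: T = (phi·G·J) / L.
Convert to SI units:
  G = 26 GPa = 2.6 × 10¹⁰ Pa
  phi = 2.843° = 0.04962 rad
Substitute:
  T = (0.04962 × (2.6 × 10¹⁰) × (4.96 × 10⁻⁶)) / 2.14
  T = 2990 N·m
Final answer: T = 2990 N·m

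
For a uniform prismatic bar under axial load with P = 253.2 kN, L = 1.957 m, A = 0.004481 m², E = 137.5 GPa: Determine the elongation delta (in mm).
Model: a uniform prismatic bar under axial load, so delta = (P·L) / (A·E).
Convert to SI units:
  P = 253.2 kN = 253200 N
  E = 137.5 GPa = 1.375 × 10¹¹ Pa
Substitute:
  delta = (253200 × 1.957) / (0.004481 × (1.375 × 10¹¹))
  delta = 0.0008042 m
Convert: delta = 0.0008042 m = 0.8042 mm
Final answer: delta = 0.8042 mm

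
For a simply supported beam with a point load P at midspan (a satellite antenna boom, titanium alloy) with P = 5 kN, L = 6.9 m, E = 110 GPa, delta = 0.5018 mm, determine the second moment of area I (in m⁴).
Model: a simply supported beam with a point load P at midspan, so delta = (P·L^3) / (48·E·I).
Solve for I: I = (P·L^3) / (48·delta·E).
Convert to SI units:
  P = 5 kN = 5000 N
  E = 110 GPa = 1.1 × 10¹¹ Pa
  delta = 0.5018 mm = 0.0005018 m
Substitute:
  I = (5000 × 6.9^3) / (48 × 0.0005018 × (1.1 × 10¹¹))
  I = 0.0006199 m⁴
Final answer: I = 0.0006199 m⁴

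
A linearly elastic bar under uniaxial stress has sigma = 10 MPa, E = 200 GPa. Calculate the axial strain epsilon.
Model: a linearly elastic bar under uniaxial stress, so epsilon = sigma / E.
Convert to SI units:
  sigma = 10 MPa = 1 × 10⁷ Pa
  E = 200 GPa = 2 × 10¹¹ Pa
Substitute:
  epsilon = (1 × 10⁷) / (2 × 10¹¹)
  epsilon = 5 × 10⁻⁵
Final answer: epsilon = 5 × 10⁻⁵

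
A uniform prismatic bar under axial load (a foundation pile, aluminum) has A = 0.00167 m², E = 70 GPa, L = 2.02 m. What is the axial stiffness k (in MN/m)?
Model: a uniform prismatic bar under axial load, so k = (A·E) / L.
Convert to SI units:
  E = 70 GPa = 7 × 10¹⁰ Pa
Substitute:
  k = (0.00167 × (7 × 10¹⁰)) / 2.02
  k = 5.787 × 10⁷ N/m
Convert: k = 5.787 × 10⁷ N/m = 57.87 MN/m
Final answer: k = 57.87 MN/m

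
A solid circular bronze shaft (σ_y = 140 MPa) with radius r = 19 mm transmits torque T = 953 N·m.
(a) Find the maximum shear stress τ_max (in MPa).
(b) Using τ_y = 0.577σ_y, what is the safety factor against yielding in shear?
(a) For a solid circular shaft, τ_max = T·r/J with J = π·r^4/2, i.e. τ_max = 2·T / (π·r^3). Convert r = 19 mm = 0.019 m.
  τ_max = (2 × 953) / (π × 0.019^3) = 8.845 × 10⁷ Pa = 88.45 MPa
(b) τ_y = 0.577 × 140 = 80.78 MPa
  SF = τ_y/τ_max = 80.78 / 88.45 = 0.9133
Final answer: (a) τ_max = 88.45 MPa, (b) SF = 0.9133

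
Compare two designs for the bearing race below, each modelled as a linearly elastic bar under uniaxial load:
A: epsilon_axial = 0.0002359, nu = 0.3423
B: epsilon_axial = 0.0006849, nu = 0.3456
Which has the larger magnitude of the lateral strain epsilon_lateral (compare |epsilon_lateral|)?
Model: a linearly elastic bar under uniaxial load, so epsilon_lateral = -nu·epsilon_axial (SI units).
  A: epsilon_lateral = -(0.3423 × 0.0002359) = -8.075 × 10⁻⁵
  B: epsilon_lateral = -(0.3456 × 0.0006849) = -0.0002367
|epsilon_lateral|: A = 8.075 × 10⁻⁵, B = 0.0002367, so B is larger in magnitude.
Final answer: B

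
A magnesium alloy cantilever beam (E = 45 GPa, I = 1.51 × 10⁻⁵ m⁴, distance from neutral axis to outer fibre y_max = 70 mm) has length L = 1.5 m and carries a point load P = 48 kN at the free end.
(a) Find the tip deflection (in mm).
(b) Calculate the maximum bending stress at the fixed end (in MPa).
(a) Tip deflection of a cantilever with an end point load: δ = P·L^3 / (3·E·I). Convert P = 48 kN = 48000 N, E = 45 GPa = 4.5 × 10¹⁰ Pa.
  δ = (48000 × 1.5^3) / (3 × (4.5 × 10¹⁰) × (1.51 × 10⁻⁵)) = 0.07947 m = 79.47 mm
(b) Maximum bending moment at the fixed end: M = P·L = 48000 × 1.5 = 72000 N·m. Convert y_max = 70 mm = 0.07 m.
  σ = M·y_max / I = (72000 × 0.07) / (1.51 × 10⁻⁵) = 3.338 × 10⁸ Pa = 333.8 MPa
Final answer: (a) δ = 79.47 mm, (b) σ = 333.8 MPa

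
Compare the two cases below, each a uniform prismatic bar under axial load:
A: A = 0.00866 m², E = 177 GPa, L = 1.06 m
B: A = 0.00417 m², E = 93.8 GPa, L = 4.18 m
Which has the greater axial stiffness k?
Model: a uniform prismatic bar under axial load, so k = (A·E) / L (SI units).
  A: k = (0.00866 × (1.77 × 10¹¹)) / 1.06 = 1.446 × 10⁹ N/m = 1446 MN/m
  B: k = (0.00417 × (9.38 × 10¹⁰)) / 4.18 = 9.358 × 10⁷ N/m = 93.58 MN/m
1446 MN/m > 93.58 MN/m, so A is larger.
Final answer: A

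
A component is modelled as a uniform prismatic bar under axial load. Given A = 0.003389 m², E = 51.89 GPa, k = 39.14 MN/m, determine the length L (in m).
Model: a uniform prismatic bar under axial load, so k = (A·E) / L.
Solve for L: L = (A·E) / k.
Convert to SI units:
  E = 51.89 GPa = 5.189 × 10¹⁰ Pa
  k = 39.14 MN/m = 3.914 × 10⁷ N/m
Substitute:
  L = (0.003389 × (5.189 × 10¹⁰)) / (3.914 × 10⁷)
  L = 4.493 m
Final answer: L = 4.493 m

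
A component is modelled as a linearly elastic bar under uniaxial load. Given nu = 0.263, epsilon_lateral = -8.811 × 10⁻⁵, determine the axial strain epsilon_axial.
Model: a linearly elastic bar under uniaxial load, so epsilon_lateral = -nu·epsilon_axial.
Solve for epsilon_axial: epsilon_axial = -epsilon_lateral / nu.
Substitute:
  epsilon_axial = -(-8.811 × 10⁻⁵) / 0.263
  epsilon_axial = 0.000335
Final answer: epsilon_axial = 0.000335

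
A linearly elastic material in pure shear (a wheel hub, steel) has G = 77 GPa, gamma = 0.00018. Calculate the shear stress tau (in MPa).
Model: a linearly elastic material in pure shear, so tau = G·gamma.
Convert to SI units:
  G = 77 GPa = 7.7 × 10¹⁰ Pa
Substitute:
  tau = (7.7 × 10¹⁰) × 0.00018
  tau = 1.386 × 10⁷ Pa
Convert: tau = 1.386 × 10⁷ Pa = 13.86 MPa
Final answer: tau = 13.86 MPa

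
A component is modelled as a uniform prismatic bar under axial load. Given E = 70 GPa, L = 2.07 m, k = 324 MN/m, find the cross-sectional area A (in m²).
Model: a uniform prismatic bar under axial load, so k = (A·E) / L.
Solve for A: A = (k·L) / E.
Convert to SI units:
  E = 70 GPa = 7 × 10¹⁰ Pa
  k = 324 MN/m = 3.24 × 10⁸ N/m
Substitute:
  A = ((3.24 × 10⁸) × 2.07) / (7 × 10¹⁰)
  A = 0.009581 m²
Final answer: A = 0.009581 m²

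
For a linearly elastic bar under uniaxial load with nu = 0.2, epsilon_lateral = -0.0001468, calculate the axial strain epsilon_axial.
Model: a linearly elastic bar under uniaxial load, so epsilon_lateral = -nu·epsilon_axial.
Solve for epsilon_axial: epsilon_axial = -epsilon_lateral / nu.
Substitute:
  epsilon_axial = -(-0.0001468) / 0.2
  epsilon_axial = 0.000734
Final answer: epsilon_axial = 0.000734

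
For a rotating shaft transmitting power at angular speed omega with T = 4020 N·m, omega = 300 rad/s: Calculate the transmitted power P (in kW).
Model: a rotating shaft transmitting power at angular speed omega, so P = T·omega.
Substitute:
  P = 4020 × 300
  P = 1.206 × 10⁶ W
Convert: P = 1.206 × 10⁶ W = 1206 kW
Final answer: P = 1206 kW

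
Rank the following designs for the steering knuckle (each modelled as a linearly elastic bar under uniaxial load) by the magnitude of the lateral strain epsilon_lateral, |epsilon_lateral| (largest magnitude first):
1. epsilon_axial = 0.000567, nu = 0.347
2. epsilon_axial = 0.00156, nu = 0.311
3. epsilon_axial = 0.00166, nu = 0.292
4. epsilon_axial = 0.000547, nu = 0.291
Model: a linearly elastic bar under uniaxial load, so epsilon_lateral = -nu·epsilon_axial (SI units).
  Case 1: epsilon_lateral = -(0.347 × 0.000567) = -0.0001967
  Case 2: epsilon_lateral = -(0.311 × 0.00156) = -0.0004852
  Case 3: epsilon_lateral = -(0.292 × 0.00166) = -0.0004847
  Case 4: epsilon_lateral = -(0.291 × 0.000547) = -0.0001592
Ordering by |epsilon_lateral|: 0.0004852 (case 2) > 0.0004847 (case 3) > 0.0001967 (case 1) > 0.0001592 (case 4)
Final answer: 2, 3, 1, 4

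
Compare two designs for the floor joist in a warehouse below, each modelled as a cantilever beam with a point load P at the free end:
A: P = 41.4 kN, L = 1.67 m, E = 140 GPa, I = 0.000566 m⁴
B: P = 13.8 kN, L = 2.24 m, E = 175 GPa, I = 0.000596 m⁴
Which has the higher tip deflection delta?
Model: a cantilever beam with a point load P at the free end, so delta = (P·L^3) / (3·E·I) (SI units).
  A: delta = (41400 × 1.67^3) / (3 × (1.4 × 10¹¹) × 0.000566) = 0.0008111 m = 0.8111 mm
  B: delta = (13800 × 2.24^3) / (3 × (1.75 × 10¹¹) × 0.000596) = 0.0004957 m = 0.4957 mm
0.8111 mm > 0.4957 mm, so A is larger.
Final answer: A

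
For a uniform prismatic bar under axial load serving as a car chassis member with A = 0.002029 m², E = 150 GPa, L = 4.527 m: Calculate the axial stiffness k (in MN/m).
Model: a uniform prismatic bar under axial load, so k = (A·E) / L.
Convert to SI units:
  E = 150 GPa = 1.5 × 10¹¹ Pa
Substitute:
  k = (0.002029 × (1.5 × 10¹¹)) / 4.527
  k = 6.723 × 10⁷ N/m
Convert: k = 6.723 × 10⁷ N/m = 67.23 MN/m
Final answer: k = 67.23 MN/m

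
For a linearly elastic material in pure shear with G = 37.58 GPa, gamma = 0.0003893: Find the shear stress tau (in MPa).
Model: a linearly elastic material in pure shear, so tau = G·gamma.
Convert to SI units:
  G = 37.58 GPa = 3.758 × 10¹⁰ Pa
Substitute:
  tau = (3.758 × 10¹⁰) × 0.0003893
  tau = 1.463 × 10⁷ Pa
Convert: tau = 1.463 × 10⁷ Pa = 14.63 MPa
Final answer: tau = 14.63 MPa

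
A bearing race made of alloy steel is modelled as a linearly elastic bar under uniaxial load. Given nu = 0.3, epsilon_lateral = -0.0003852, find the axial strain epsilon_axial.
Model: a linearly elastic bar under uniaxial load, so epsilon_lateral = -nu·epsilon_axial.
Solve for epsilon_axial: epsilon_axial = -epsilon_lateral / nu.
Substitute:
  epsilon_axial = -(-0.0003852) / 0.3
  epsilon_axial = 0.001284
Final answer: epsilon_axial = 0.001284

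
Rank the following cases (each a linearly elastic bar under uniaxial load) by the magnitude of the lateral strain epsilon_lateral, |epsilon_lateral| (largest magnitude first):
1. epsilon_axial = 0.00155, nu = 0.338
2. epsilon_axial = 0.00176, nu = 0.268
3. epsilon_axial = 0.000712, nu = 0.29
Model: a linearly elastic bar under uniaxial load, so epsilon_lateral = -nu·epsilon_axial (SI units).
  Case 1: epsilon_lateral = -(0.338 × 0.00155) = -0.0005239
  Case 2: epsilon_lateral = -(0.268 × 0.00176) = -0.0004717
  Case 3: epsilon_lateral = -(0.29 × 0.000712) = -0.0002065
Ordering by |epsilon_lateral|: 0.0005239 (case 1) > 0.0004717 (case 2) > 0.0002065 (case 3)
Final answer: 1, 2, 3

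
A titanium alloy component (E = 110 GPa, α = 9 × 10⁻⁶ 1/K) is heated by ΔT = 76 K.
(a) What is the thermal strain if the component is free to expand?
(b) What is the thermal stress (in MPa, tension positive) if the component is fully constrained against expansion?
(a) Free thermal strain ε_th = α·ΔT = (9 × 10⁻⁶) × 76 = 0.000684
(b) Fully constrained, the expansion is suppressed, so σ = -E·α·ΔT. Convert E = 110 GPa = 1.1 × 10¹¹ Pa.
  σ = -(1.1 × 10¹¹) × (9 × 10⁻⁶) × 76 = -7.524 × 10⁷ Pa = -75.24 MPa (compressive)
Final answer: (a) ε_th = 0.000684, (b) σ = -75.24 MPa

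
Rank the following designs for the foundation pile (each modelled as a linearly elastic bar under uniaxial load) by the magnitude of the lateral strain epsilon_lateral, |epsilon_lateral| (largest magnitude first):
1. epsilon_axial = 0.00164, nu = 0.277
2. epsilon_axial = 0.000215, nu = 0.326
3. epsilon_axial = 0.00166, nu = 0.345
Model: a linearly elastic bar under uniaxial load, so epsilon_lateral = -nu·epsilon_axial (SI units).
  Case 1: epsilon_lateral = -(0.277 × 0.00164) = -0.0004543
  Case 2: epsilon_lateral = -(0.326 × 0.000215) = -7.009 × 10⁻⁵
  Case 3: epsilon_lateral = -(0.345 × 0.00166) = -0.0005727
Ordering by |epsilon_lateral|: 0.0005727 (case 3) > 0.0004543 (case 1) > 7.009 × 10⁻⁵ (case 2)
Final answer: 3, 1, 2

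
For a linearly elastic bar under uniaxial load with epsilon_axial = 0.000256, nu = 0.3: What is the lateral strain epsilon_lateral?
Model: a linearly elastic bar under uniaxial load, so epsilon_lateral = -nu·epsilon_axial.
Substitute:
  epsilon_lateral = -(0.3 × 0.000256)
  epsilon_lateral = -7.68 × 10⁻⁵
Final answer: epsilon_lateral = -7.68 × 10⁻⁵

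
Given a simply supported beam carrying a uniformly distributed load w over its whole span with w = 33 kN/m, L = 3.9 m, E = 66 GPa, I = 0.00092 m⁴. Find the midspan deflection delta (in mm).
Model: a simply supported beam carrying a uniformly distributed load w over its whole span, so delta = (5·w·L^4) / (384·E·I).
Convert to SI units:
  w = 33 kN/m = 33000 N/m
  E = 66 GPa = 6.6 × 10¹⁰ Pa
Substitute:
  delta = (5 × 33000 × 3.9^4) / (384 × (6.6 × 10¹⁰) × 0.00092)
  delta = 0.001637 m
Convert: delta = 0.001637 m = 1.637 mm
Final answer: delta = 1.637 mm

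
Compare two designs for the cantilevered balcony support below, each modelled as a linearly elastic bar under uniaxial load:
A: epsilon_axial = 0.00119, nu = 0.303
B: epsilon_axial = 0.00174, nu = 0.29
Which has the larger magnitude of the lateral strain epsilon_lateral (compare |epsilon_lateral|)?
Model: a linearly elastic bar under uniaxial load, so epsilon_lateral = -nu·epsilon_axial (SI units).
  A: epsilon_lateral = -(0.303 × 0.00119) = -0.0003606
  B: epsilon_lateral = -(0.29 × 0.00174) = -0.0005046
|epsilon_lateral|: A = 0.0003606, B = 0.0005046, so B is larger in magnitude.
Final answer: B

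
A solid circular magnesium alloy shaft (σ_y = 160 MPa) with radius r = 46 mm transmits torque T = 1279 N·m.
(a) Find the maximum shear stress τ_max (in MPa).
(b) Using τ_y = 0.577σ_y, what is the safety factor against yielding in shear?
(a) For a solid circular shaft, τ_max = T·r/J with J = π·r^4/2, i.e. τ_max = 2·T / (π·r^3). Convert r = 46 mm = 0.046 m.
  τ_max = (2 × 1279) / (π × 0.046^3) = 8.365 × 10⁶ Pa = 8.365 MPa
(b) τ_y = 0.577 × 160 = 92.32 MPa
  SF = τ_y/τ_max = 92.32 / 8.365 = 11.04
Final answer: (a) τ_max = 8.365 MPa, (b) SF = 11.04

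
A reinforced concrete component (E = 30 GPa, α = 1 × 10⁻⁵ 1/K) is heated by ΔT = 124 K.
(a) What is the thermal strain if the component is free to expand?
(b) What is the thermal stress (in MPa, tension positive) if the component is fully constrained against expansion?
(a) Free thermal strain ε_th = α·ΔT = (1 × 10⁻⁵) × 124 = 0.00124
(b) Fully constrained, the expansion is suppressed, so σ = -E·α·ΔT. Convert E = 30 GPa = 3 × 10¹⁰ Pa.
  σ = -(3 × 10¹⁰) × (1 × 10⁻⁵) × 124 = -3.72 × 10⁷ Pa = -37.2 MPa (compressive)
Final answer: (a) ε_th = 0.00124, (b) σ = -37.2 MPa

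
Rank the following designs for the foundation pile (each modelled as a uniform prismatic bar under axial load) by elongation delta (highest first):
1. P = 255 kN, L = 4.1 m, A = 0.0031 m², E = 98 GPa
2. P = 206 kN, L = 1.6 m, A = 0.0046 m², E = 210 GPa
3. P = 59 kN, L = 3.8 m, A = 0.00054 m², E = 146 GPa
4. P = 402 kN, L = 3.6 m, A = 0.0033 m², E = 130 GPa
Model: a uniform prismatic bar under axial load, so delta = (P·L) / (A·E) (SI units).
  Case 1: delta = (255000 × 4.1) / (0.0031 × (9.8 × 10¹⁰)) = 0.003441 m = 3.441 mm
  Case 2: delta = (206000 × 1.6) / (0.0046 × (2.1 × 10¹¹)) = 0.0003412 m = 0.3412 mm
  Case 3: delta = (59000 × 3.8) / (0.00054 × (1.46 × 10¹¹)) = 0.002844 m = 2.844 mm
  Case 4: delta = (402000 × 3.6) / (0.0033 × (1.3 × 10¹¹)) = 0.003373 m = 3.373 mm
Ordering: 3.441 mm (case 1) > 3.373 mm (case 4) > 2.844 mm (case 3) > 0.3412 mm (case 2)
Final answer: 1, 4, 3, 2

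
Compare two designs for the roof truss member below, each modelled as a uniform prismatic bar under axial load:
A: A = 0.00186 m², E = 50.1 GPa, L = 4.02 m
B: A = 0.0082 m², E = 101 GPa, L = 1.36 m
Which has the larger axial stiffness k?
Model: a uniform prismatic bar under axial load, so k = (A·E) / L (SI units).
  A: k = (0.00186 × (5.01 × 10¹⁰)) / 4.02 = 2.318 × 10⁷ N/m = 23.18 MN/m
  B: k = (0.0082 × (1.01 × 10¹¹)) / 1.36 = 6.09 × 10⁸ N/m = 609 MN/m
609 MN/m > 23.18 MN/m, so B is larger.
Final answer: B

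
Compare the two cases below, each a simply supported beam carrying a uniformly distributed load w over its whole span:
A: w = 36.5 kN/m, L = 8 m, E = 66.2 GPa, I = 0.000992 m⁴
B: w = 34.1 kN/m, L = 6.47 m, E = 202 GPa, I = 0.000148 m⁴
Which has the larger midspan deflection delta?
Model: a simply supported beam carrying a uniformly distributed load w over its whole span, so delta = (5·w·L^4) / (384·E·I) (SI units).
  A: delta = (5 × 36500 × 8^4) / (384 × (6.62 × 10¹⁰) × 0.000992) = 0.02964 m = 29.64 mm
  B: delta = (5 × 34100 × 6.47^4) / (384 × (2.02 × 10¹¹) × 0.000148) = 0.02603 m = 26.03 mm
29.64 mm > 26.03 mm, so A is larger.
Final answer: A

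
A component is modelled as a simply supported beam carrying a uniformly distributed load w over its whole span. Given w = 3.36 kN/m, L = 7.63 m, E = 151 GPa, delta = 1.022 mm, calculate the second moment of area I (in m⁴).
Model: a simply supported beam carrying a uniformly distributed load w over its whole span, so delta = (5·w·L^4) / (384·E·I).
Solve for I: I = (5·w·L^4) / (384·delta·E).
Convert to SI units:
  w = 3.36 kN/m = 3360 N/m
  E = 151 GPa = 1.51 × 10¹¹ Pa
  delta = 1.022 mm = 0.001022 m
Substitute:
  I = (5 × 3360 × 7.63^4) / (384 × 0.001022 × (1.51 × 10¹¹))
  I = 0.0009608 m⁴
Final answer: I = 0.0009608 m⁴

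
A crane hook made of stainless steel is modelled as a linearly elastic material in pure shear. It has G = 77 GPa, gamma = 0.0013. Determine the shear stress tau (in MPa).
Model: a linearly elastic material in pure shear, so tau = G·gamma.
Convert to SI units:
  G = 77 GPa = 7.7 × 10¹⁰ Pa
Substitute:
  tau = (7.7 × 10¹⁰) × 0.0013
  tau = 1.001 × 10⁸ Pa
Convert: tau = 1.001 × 10⁸ Pa = 100.1 MPa
Final answer: tau = 100.1 MPa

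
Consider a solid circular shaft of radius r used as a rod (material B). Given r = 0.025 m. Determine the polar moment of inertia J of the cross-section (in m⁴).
Model: a solid circular shaft of radius r, so J = (π·r^4) / 2.
Substitute:
  J = (π × 0.025^4) / 2
  J = 6.136 × 10⁻⁷ m⁴
Final answer: J = 6.136 × 10⁻⁷ m⁴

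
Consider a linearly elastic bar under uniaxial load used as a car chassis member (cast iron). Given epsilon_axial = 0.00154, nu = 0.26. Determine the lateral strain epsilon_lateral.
Model: a linearly elastic bar under uniaxial load, so epsilon_lateral = -nu·epsilon_axial.
Substitute:
  epsilon_lateral = -(0.26 × 0.00154)
  epsilon_lateral = -0.0004004
Final answer: epsilon_lateral = -0.0004004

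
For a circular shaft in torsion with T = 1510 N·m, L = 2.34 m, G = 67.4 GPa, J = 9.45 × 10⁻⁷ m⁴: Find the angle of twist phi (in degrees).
Model: a circular shaft in torsion, so phi = (T·L) / (G·J).
Convert to SI units:
  G = 67.4 GPa = 6.74 × 10¹⁰ Pa
Substitute:
  phi = (1510 × 2.34) / ((6.74 × 10¹⁰) × (9.45 × 10⁻⁷))
  phi = 0.05548 rad
Convert to degrees: phi = 0.05548 × 180/π = 3.179°
Final answer: phi = 3.179°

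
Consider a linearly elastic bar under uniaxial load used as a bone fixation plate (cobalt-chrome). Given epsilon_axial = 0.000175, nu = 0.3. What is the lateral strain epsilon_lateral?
Model: a linearly elastic bar under uniaxial load, so epsilon_lateral = -nu·epsilon_axial.
Substitute:
  epsilon_lateral = -(0.3 × 0.000175)
  epsilon_lateral = -5.25 × 10⁻⁵
Final answer: epsilon_lateral = -5.25 × 10⁻⁵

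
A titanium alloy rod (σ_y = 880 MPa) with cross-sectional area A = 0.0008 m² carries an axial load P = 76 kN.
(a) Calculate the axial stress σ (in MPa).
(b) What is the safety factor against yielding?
(a) Axial stress σ = P/A. Convert P = 76 kN = 76000 N.
  σ = 76000 / 0.0008 = 9.5 × 10⁷ Pa = 95 MPa
(b) Safety factor SF = σ_y/σ = 880 / 95 = 9.263
Final answer: (a) σ = 95 MPa, (b) SF = 9.263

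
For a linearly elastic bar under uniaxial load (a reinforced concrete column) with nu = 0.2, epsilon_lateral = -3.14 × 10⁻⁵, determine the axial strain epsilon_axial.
Model: a linearly elastic bar under uniaxial load, so epsilon_lateral = -nu·epsilon_axial.
Solve for epsilon_axial: epsilon_axial = -epsilon_lateral / nu.
Substitute:
  epsilon_axial = -(-3.14 × 10⁻⁵) / 0.2
  epsilon_axial = 0.000157
Final answer: epsilon_axial = 0.000157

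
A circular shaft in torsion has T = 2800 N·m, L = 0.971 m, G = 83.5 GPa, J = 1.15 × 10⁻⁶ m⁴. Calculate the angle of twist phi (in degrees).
Model: a circular shaft in torsion, so phi = (T·L) / (G·J).
Convert to SI units:
  G = 83.5 GPa = 8.35 × 10¹⁰ Pa
Substitute:
  phi = (2800 × 0.971) / ((8.35 × 10¹⁰) × (1.15 × 10⁻⁶))
  phi = 0.02831 rad
Convert to degrees: phi = 0.02831 × 180/π = 1.622°
Final answer: phi = 1.622°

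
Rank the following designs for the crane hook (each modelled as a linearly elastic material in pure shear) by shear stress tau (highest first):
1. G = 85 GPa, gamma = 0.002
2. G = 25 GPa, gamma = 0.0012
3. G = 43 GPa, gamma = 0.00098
Model: a linearly elastic material in pure shear, so tau = G·gamma (SI units).
  Case 1: tau = (8.5 × 10¹⁰) × 0.002 = 1.7 × 10⁸ Pa = 170 MPa
  Case 2: tau = (2.5 × 10¹⁰) × 0.0012 = 3 × 10⁷ Pa = 30 MPa
  Case 3: tau = (4.3 × 10¹⁰) × 0.00098 = 4.214 × 10⁷ Pa = 42.14 MPa
Ordering: 170 MPa (case 1) > 42.14 MPa (case 3) > 30 MPa (case 2)
Final answer: 1, 3, 2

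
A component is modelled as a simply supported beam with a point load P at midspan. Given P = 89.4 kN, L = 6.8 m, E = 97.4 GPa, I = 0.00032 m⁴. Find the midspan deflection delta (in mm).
Model: a simply supported beam with a point load P at midspan, so delta = (P·L^3) / (48·E·I).
Convert to SI units:
  P = 89.4 kN = 89400 N
  E = 97.4 GPa = 9.74 × 10¹⁰ Pa
Substitute:
  delta = (89400 × 6.8^3) / (48 × (9.74 × 10¹⁰) × 0.00032)
  delta = 0.01879 m
Convert: delta = 0.01879 m = 18.79 mm
Final answer: delta = 18.79 mm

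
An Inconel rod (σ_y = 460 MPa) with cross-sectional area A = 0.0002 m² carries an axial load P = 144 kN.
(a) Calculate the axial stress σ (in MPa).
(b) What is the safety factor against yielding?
(a) Axial stress σ = P/A. Convert P = 144 kN = 144000 N.
  σ = 144000 / 0.0002 = 7.2 × 10⁸ Pa = 720 MPa
(b) Safety factor SF = σ_y/σ = 460 / 720 = 0.6389
Final answer: (a) σ = 720 MPa, (b) SF = 0.6389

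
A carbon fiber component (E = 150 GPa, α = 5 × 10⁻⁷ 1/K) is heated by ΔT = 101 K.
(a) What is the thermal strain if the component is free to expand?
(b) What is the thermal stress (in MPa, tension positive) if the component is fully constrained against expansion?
(a) Free thermal strain ε_th = α·ΔT = (5 × 10⁻⁷) × 101 = 5.05 × 10⁻⁵
(b) Fully constrained, the expansion is suppressed, so σ = -E·α·ΔT. Convert E = 150 GPa = 1.5 × 10¹¹ Pa.
  σ = -(1.5 × 10¹¹) × (5 × 10⁻⁷) × 101 = -7.575 × 10⁶ Pa = -7.575 MPa (compressive)
Final answer: (a) ε_th = 5.05 × 10⁻⁵, (b) σ = -7.575 MPa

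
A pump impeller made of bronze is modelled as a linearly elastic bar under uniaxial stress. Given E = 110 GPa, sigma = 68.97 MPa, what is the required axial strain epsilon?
Model: a linearly elastic bar under uniaxial stress, so sigma = E·epsilon.
Solve for epsilon: epsilon = sigma / E.
Convert to SI units:
  E = 110 GPa = 1.1 × 10¹¹ Pa
  sigma = 68.97 MPa = 6.897 × 10⁷ Pa
Substitute:
  epsilon = (6.897 × 10⁷) / (1.1 × 10¹¹)
  epsilon = 0.000627
Final answer: epsilon = 0.000627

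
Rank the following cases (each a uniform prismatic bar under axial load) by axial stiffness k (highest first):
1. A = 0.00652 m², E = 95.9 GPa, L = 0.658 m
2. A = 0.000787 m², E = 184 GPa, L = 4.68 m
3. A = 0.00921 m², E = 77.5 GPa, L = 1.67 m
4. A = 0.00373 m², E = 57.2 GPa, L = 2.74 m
Model: a uniform prismatic bar under axial load, so k = (A·E) / L (SI units).
  Case 1: k = (0.00652 × (9.59 × 10¹⁰)) / 0.658 = 9.503 × 10⁸ N/m = 950.3 MN/m
  Case 2: k = (0.000787 × (1.84 × 10¹¹)) / 4.68 = 3.094 × 10⁷ N/m = 30.94 MN/m
  Case 3: k = (0.00921 × (7.75 × 10¹⁰)) / 1.67 = 4.274 × 10⁸ N/m = 427.4 MN/m
  Case 4: k = (0.00373 × (5.72 × 10¹⁰)) / 2.74 = 7.787 × 10⁷ N/m = 77.87 MN/m
Ordering: 950.3 MN/m (case 1) > 427.4 MN/m (case 3) > 77.87 MN/m (case 4) > 30.94 MN/m (case 2)
Final answer: 1, 3, 4, 2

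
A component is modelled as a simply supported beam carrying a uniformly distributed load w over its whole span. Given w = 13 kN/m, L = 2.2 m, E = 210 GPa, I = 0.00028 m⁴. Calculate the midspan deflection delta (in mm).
Model: a simply supported beam carrying a uniformly distributed load w over its whole span, so delta = (5·w·L^4) / (384·E·I).
Convert to SI units:
  w = 13 kN/m = 13000 N/m
  E = 210 GPa = 2.1 × 10¹¹ Pa
Substitute:
  delta = (5 × 13000 × 2.2^4) / (384 × (2.1 × 10¹¹) × 0.00028)
  delta = 6.744 × 10⁻⁵ m
Convert: delta = 6.744 × 10⁻⁵ m = 0.06744 mm
Final answer: delta = 0.06744 mm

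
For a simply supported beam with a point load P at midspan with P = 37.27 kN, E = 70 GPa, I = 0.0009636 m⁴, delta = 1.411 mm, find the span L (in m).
Model: a simply supported beam with a point load P at midspan, so delta = (P·L^3) / (48·E·I).
Solve for L: L = ((48·delta·E·I) / P)^(1/3).
Convert to SI units:
  P = 37.27 kN = 37270 N
  E = 70 GPa = 7 × 10¹⁰ Pa
  delta = 1.411 mm = 0.001411 m
Substitute:
  L = ((48 × 0.001411 × (7 × 10¹⁰) × 0.0009636) / 37270)^(1/3)
  L = 4.967 m
Final answer: L = 4.967 m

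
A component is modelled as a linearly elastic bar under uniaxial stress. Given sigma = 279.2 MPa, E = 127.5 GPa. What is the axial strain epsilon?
Model: a linearly elastic bar under uniaxial stress, so epsilon = sigma / E.
Convert to SI units:
  sigma = 279.2 MPa = 2.792 × 10⁸ Pa
  E = 127.5 GPa = 1.275 × 10¹¹ Pa
Substitute:
  epsilon = (2.792 × 10⁸) / (1.275 × 10¹¹)
  epsilon = 0.00219
Final answer: epsilon = 0.00219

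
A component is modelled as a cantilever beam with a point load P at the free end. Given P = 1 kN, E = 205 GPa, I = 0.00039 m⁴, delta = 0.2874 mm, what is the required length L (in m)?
Model: a cantilever beam with a point load P at the free end, so delta = (P·L^3) / (3·E·I).
Solve for L: L = ((3·delta·E·I) / P)^(1/3).
Convert to SI units:
  P = 1 kN = 1000 N
  E = 205 GPa = 2.05 × 10¹¹ Pa
  delta = 0.2874 mm = 0.0002874 m
Substitute:
  L = ((3 × 0.0002874 × (2.05 × 10¹¹) × 0.00039) / 1000)^(1/3)
  L = 4.1 m
Final answer: L = 4.1 m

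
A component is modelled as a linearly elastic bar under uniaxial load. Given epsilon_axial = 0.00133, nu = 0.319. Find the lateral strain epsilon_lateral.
Model: a linearly elastic bar under uniaxial load, so epsilon_lateral = -nu·epsilon_axial.
Substitute:
  epsilon_lateral = -(0.319 × 0.00133)
  epsilon_lateral = -0.0004243
Final answer: epsilon_lateral = -0.0004243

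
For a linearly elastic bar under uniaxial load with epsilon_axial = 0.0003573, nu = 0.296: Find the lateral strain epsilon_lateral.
Model: a linearly elastic bar under uniaxial load, so epsilon_lateral = -nu·epsilon_axial.
Substitute:
  epsilon_lateral = -(0.296 × 0.0003573)
  epsilon_lateral = -0.0001058
Final answer: epsilon_lateral = -0.0001058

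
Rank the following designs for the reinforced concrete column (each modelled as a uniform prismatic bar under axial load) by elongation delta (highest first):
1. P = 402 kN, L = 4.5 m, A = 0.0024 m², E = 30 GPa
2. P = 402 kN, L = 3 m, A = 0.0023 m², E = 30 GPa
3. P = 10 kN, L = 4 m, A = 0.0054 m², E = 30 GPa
Model: a uniform prismatic bar under axial load, so delta = (P·L) / (A·E) (SI units).
  Case 1: delta = (402000 × 4.5) / (0.0024 × (3 × 10¹⁰)) = 0.02513 m = 25.13 mm
  Case 2: delta = (402000 × 3) / (0.0023 × (3 × 10¹⁰)) = 0.01748 m = 17.48 mm
  Case 3: delta = (10000 × 4) / (0.0054 × (3 × 10¹⁰)) = 0.0002469 m = 0.2469 mm
Ordering: 25.13 mm (case 1) > 17.48 mm (case 2) > 0.2469 mm (case 3)
Final answer: 1, 2, 3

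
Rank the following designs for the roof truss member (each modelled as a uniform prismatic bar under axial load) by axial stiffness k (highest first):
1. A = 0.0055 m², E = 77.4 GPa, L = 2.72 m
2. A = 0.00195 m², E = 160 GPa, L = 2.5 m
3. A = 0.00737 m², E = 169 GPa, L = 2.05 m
Model: a uniform prismatic bar under axial load, so k = (A·E) / L (SI units).
  Case 1: k = (0.0055 × (7.74 × 10¹⁰)) / 2.72 = 1.565 × 10⁸ N/m = 156.5 MN/m
  Case 2: k = (0.00195 × (1.6 × 10¹¹)) / 2.5 = 1.248 × 10⁸ N/m = 124.8 MN/m
  Case 3: k = (0.00737 × (1.69 × 10¹¹)) / 2.05 = 6.076 × 10⁸ N/m = 607.6 MN/m
Ordering: 607.6 MN/m (case 3) > 156.5 MN/m (case 1) > 124.8 MN/m (case 2)
Final answer: 3, 1, 2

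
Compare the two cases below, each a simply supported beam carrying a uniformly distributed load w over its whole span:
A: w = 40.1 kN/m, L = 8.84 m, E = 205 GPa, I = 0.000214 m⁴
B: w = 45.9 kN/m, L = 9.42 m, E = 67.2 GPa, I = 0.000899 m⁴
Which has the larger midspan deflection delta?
Model: a simply supported beam carrying a uniformly distributed load w over its whole span, so delta = (5·w·L^4) / (384·E·I) (SI units).
  A: delta = (5 × 40100 × 8.84^4) / (384 × (2.05 × 10¹¹) × 0.000214) = 0.07268 m = 72.68 mm
  B: delta = (5 × 45900 × 9.42^4) / (384 × (6.72 × 10¹⁰) × 0.000899) = 0.0779 m = 77.9 mm
77.9 mm > 72.68 mm, so B is larger.
Final answer: B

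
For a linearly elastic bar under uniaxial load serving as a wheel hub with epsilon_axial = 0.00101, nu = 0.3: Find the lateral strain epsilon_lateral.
Model: a linearly elastic bar under uniaxial load, so epsilon_lateral = -nu·epsilon_axial.
Substitute:
  epsilon_lateral = -(0.3 × 0.00101)
  epsilon_lateral = -0.000303
Final answer: epsilon_lateral = -0.000303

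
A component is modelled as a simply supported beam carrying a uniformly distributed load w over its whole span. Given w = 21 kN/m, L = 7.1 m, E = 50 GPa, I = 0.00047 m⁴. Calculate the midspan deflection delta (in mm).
Model: a simply supported beam carrying a uniformly distributed load w over its whole span, so delta = (5·w·L^4) / (384·E·I).
Convert to SI units:
  w = 21 kN/m = 21000 N/m
  E = 50 GPa = 5 × 10¹⁰ Pa
Substitute:
  delta = (5 × 21000 × 7.1^4) / (384 × (5 × 10¹⁰) × 0.00047)
  delta = 0.02957 m
Convert: delta = 0.02957 m = 29.57 mm
Final answer: delta = 29.57 mm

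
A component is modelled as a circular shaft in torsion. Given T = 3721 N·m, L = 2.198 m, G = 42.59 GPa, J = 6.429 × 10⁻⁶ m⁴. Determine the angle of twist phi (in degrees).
Model: a circular shaft in torsion, so phi = (T·L) / (G·J).
Convert to SI units:
  G = 42.59 GPa = 4.259 × 10¹⁰ Pa
Substitute:
  phi = (3721 × 2.198) / ((4.259 × 10¹⁰) × (6.429 × 10⁻⁶))
  phi = 0.02987 rad
Convert to degrees: phi = 0.02987 × 180/π = 1.711°
Final answer: phi = 1.711°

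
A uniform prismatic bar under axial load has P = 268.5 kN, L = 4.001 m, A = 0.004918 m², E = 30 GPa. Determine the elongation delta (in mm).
Model: a uniform prismatic bar under axial load, so delta = (P·L) / (A·E).
Convert to SI units:
  P = 268.5 kN = 268500 N
  E = 30 GPa = 3 × 10¹⁰ Pa
Substitute:
  delta = (268500 × 4.001) / (0.004918 × (3 × 10¹⁰))
  delta = 0.007281 m
Convert: delta = 0.007281 m = 7.281 mm
Final answer: delta = 7.281 mm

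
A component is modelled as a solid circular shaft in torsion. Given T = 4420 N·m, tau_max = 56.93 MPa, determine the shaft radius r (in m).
Model: a solid circular shaft in torsion, so tau_max = (2·T) / (π·r^3).
Solve for r: r = ((2·T) / (π·tau_max))^(1/3).
Convert to SI units:
  tau_max = 56.93 MPa = 5.693 × 10⁷ Pa
Substitute:
  r = ((2 × 4420) / (π × (5.693 × 10⁷)))^(1/3)
  r = 0.0367 m
Final answer: r = 0.0367 m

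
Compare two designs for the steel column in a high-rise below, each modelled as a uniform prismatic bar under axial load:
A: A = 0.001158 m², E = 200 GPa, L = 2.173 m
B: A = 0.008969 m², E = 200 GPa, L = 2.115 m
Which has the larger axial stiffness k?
Model: a uniform prismatic bar under axial load, so k = (A·E) / L (SI units).
  A: k = (0.001158 × (2 × 10¹¹)) / 2.173 = 1.066 × 10⁸ N/m = 106.6 MN/m
  B: k = (0.008969 × (2 × 10¹¹)) / 2.115 = 8.481 × 10⁸ N/m = 848.1 MN/m
848.1 MN/m > 106.6 MN/m, so B is larger.
Final answer: B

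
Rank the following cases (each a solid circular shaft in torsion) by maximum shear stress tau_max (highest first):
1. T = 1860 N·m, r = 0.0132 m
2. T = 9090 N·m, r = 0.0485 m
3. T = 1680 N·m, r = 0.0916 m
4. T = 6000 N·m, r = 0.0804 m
Model: a solid circular shaft in torsion, so tau_max = (2·T) / (π·r^3) (SI units).
  Case 1: tau_max = (2 × 1860) / (π × 0.0132^3) = 5.148 × 10⁸ Pa = 514.8 MPa
  Case 2: tau_max = (2 × 9090) / (π × 0.0485^3) = 5.072 × 10⁷ Pa = 50.72 MPa
  Case 3: tau_max = (2 × 1680) / (π × 0.0916^3) = 1.392 × 10⁶ Pa = 1.392 MPa
  Case 4: tau_max = (2 × 6000) / (π × 0.0804^3) = 7.35 × 10⁶ Pa = 7.35 MPa
Ordering: 514.8 MPa (case 1) > 50.72 MPa (case 2) > 7.35 MPa (case 4) > 1.392 MPa (case 3)
Final answer: 1, 2, 4, 3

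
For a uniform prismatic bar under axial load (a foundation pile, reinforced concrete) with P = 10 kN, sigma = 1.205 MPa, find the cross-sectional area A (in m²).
Model: a uniform prismatic bar under axial load, so sigma = P / A.
Solve for A: A = P / sigma.
Convert to SI units:
  P = 10 kN = 10000 N
  sigma = 1.205 MPa = 1.205 × 10⁶ Pa
Substitute:
  A = 10000 / (1.205 × 10⁶)
  A = 0.008299 m²
Final answer: A = 0.008299 m²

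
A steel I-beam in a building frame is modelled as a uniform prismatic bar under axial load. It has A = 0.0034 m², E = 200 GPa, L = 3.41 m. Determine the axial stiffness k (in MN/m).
Model: a uniform prismatic bar under axial load, so k = (A·E) / L.
Convert to SI units:
  E = 200 GPa = 2 × 10¹¹ Pa
Substitute:
  k = (0.0034 × (2 × 10¹¹)) / 3.41
  k = 1.994 × 10⁸ N/m
Convert: k = 1.994 × 10⁸ N/m = 199.4 MN/m
Final answer: k = 199.4 MN/m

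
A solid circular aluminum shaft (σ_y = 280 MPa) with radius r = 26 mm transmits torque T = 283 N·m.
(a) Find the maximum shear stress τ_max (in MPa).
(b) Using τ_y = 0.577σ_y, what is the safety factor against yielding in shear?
(a) For a solid circular shaft, τ_max = T·r/J with J = π·r^4/2, i.e. τ_max = 2·T / (π·r^3). Convert r = 26 mm = 0.026 m.
  τ_max = (2 × 283) / (π × 0.026^3) = 1.025 × 10⁷ Pa = 10.25 MPa
(b) τ_y = 0.577 × 280 = 161.56 MPa
  SF = τ_y/τ_max = 161.56 / 10.25 = 15.76
Final answer: (a) τ_max = 10.25 MPa, (b) SF = 15.76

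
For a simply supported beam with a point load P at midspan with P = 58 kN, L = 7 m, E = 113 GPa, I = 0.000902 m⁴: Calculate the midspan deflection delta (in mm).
Model: a simply supported beam with a point load P at midspan, so delta = (P·L^3) / (48·E·I).
Convert to SI units:
  P = 58 kN = 58000 N
  E = 113 GPa = 1.13 × 10¹¹ Pa
Substitute:
  delta = (58000 × 7^3) / (48 × (1.13 × 10¹¹) × 0.000902)
  delta = 0.004066 m
Convert: delta = 0.004066 m = 4.066 mm
Final answer: delta = 4.066 mm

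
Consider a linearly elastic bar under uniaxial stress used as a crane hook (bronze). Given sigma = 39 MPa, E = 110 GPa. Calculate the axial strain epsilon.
Model: a linearly elastic bar under uniaxial stress, so epsilon = sigma / E.
Convert to SI units:
  sigma = 39 MPa = 3.9 × 10⁷ Pa
  E = 110 GPa = 1.1 × 10¹¹ Pa
Substitute:
  epsilon = (3.9 × 10⁷) / (1.1 × 10¹¹)
  epsilon = 0.0003545
Final answer: epsilon = 0.0003545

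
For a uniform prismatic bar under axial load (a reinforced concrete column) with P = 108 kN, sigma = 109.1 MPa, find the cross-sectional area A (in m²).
Model: a uniform prismatic bar under axial load, so sigma = P / A.
Solve for A: A = P / sigma.
Convert to SI units:
  P = 108 kN = 108000 N
  sigma = 109.1 MPa = 1.091 × 10⁸ Pa
Substitute:
  A = 108000 / (1.091 × 10⁸)
  A = 0.0009899 m²
Final answer: A = 0.0009899 m²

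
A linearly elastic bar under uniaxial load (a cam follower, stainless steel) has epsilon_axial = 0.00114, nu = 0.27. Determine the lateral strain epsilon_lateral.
Model: a linearly elastic bar under uniaxial load, so epsilon_lateral = -nu·epsilon_axial.
Substitute:
  epsilon_lateral = -(0.27 × 0.00114)
  epsilon_lateral = -0.0003078
Final answer: epsilon_lateral = -0.0003078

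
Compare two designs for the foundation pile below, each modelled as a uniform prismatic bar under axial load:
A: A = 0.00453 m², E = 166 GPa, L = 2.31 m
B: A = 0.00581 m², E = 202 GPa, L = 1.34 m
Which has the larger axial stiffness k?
Model: a uniform prismatic bar under axial load, so k = (A·E) / L (SI units).
  A: k = (0.00453 × (1.66 × 10¹¹)) / 2.31 = 3.255 × 10⁸ N/m = 325.5 MN/m
  B: k = (0.00581 × (2.02 × 10¹¹)) / 1.34 = 8.758 × 10⁸ N/m = 875.8 MN/m
875.8 MN/m > 325.5 MN/m, so B is larger.
Final answer: B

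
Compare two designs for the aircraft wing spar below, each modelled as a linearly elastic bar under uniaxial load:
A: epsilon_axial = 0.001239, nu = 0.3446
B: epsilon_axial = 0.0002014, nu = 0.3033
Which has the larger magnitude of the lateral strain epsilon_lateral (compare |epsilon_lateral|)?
Model: a linearly elastic bar under uniaxial load, so epsilon_lateral = -nu·epsilon_axial (SI units).
  A: epsilon_lateral = -(0.3446 × 0.001239) = -0.000427
  B: epsilon_lateral = -(0.3033 × 0.0002014) = -6.108 × 10⁻⁵
|epsilon_lateral|: A = 0.000427, B = 6.108 × 10⁻⁵, so A is larger in magnitude.
Final answer: A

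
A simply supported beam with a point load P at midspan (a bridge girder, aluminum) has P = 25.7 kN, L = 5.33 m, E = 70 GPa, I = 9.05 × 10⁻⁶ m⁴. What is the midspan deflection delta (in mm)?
Model: a simply supported beam with a point load P at midspan, so delta = (P·L^3) / (48·E·I).
Convert to SI units:
  P = 25.7 kN = 25700 N
  E = 70 GPa = 7 × 10¹⁰ Pa
Substitute:
  delta = (25700 × 5.33^3) / (48 × (7 × 10¹⁰) × (9.05 × 10⁻⁶))
  delta = 0.128 m
Convert: delta = 0.128 m = 128 mm
Final answer: delta = 128 mm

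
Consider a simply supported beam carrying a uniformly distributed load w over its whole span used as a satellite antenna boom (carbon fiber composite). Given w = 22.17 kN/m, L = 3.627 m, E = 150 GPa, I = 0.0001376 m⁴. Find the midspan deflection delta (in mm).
Model: a simply supported beam carrying a uniformly distributed load w over its whole span, so delta = (5·w·L^4) / (384·E·I).
Convert to SI units:
  w = 22.17 kN/m = 22170 N/m
  E = 150 GPa = 1.5 × 10¹¹ Pa
Substitute:
  delta = (5 × 22170 × 3.627^4) / (384 × (1.5 × 10¹¹) × 0.0001376)
  delta = 0.00242 m
Convert: delta = 0.00242 m = 2.42 mm
Final answer: delta = 2.42 mm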